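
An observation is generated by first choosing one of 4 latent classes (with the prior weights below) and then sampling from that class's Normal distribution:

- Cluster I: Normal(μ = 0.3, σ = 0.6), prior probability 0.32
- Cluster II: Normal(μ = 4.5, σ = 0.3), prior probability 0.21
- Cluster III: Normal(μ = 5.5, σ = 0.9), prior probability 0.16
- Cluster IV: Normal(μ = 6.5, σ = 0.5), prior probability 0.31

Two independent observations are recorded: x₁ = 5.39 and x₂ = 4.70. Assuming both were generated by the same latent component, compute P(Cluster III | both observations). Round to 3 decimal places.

By Bayes' theorem, P(k | x) = π_k f_k(x) / Σ_j π_j f_j(x).
Since both observations come from the same component, the likelihood for component k is f_k(x₁)·f_k(x₂).
  p_I = [1.56796e-16] × [1.39657e-12] = 2.18977e-28
  p_II = [0.0163174] × [1.06483] = 0.0173752
  p_III = [0.439971] × [0.298603] = 0.131377
  p_IV = [0.0678815] × [0.0012238] = 8.30737e-05
Prior × likelihood for each component:
  π_I·p_I = 0.32 × 2.18977e-28 = 7.00726e-29
  π_II·p_II = 0.21 × 0.0173752 = 0.0036488
  π_III·p_III = 0.16 × 0.131377 = 0.0210203
  π_IV·p_IV = 0.31 × 8.30737e-05 = 2.57528e-05
Evidence: 7.00726e-29 + 0.0036488 + 0.0210203 + 2.57528e-05 = 0.0246948
So the posterior for Cluster III is 0.0210203 / 0.0246948 ≈ 0.851.

0.851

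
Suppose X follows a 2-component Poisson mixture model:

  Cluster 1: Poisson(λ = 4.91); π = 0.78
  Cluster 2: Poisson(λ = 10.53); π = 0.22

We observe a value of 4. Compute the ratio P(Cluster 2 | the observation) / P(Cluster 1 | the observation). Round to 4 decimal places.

0.0216

Posterior odds = (π_i f_i(x)) / (π_j f_j(x)); the normalising sum cancels.
Component likelihoods at x = 4:
  L_1 = 0.178537
  L_2 = 0.0136893
Posterior odds = (π_2·L_2) / (π_1·L_1) = (0.22·0.0136893) / (0.78·0.178537) = 0.00301165 / 0.139259 ≈ 0.0216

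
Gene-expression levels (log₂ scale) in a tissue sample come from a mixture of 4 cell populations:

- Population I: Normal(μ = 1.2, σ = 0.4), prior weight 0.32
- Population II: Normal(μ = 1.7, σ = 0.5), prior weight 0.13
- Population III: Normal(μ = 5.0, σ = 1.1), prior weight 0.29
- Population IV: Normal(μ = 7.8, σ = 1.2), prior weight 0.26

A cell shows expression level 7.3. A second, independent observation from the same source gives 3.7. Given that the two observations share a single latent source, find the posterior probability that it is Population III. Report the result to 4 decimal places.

0.9652

Apply Bayes' rule: the posterior for each component is proportional to its prior times its likelihood at x.
Since both observations come from the same component, the likelihood for component k is f_k(x₁)·f_k(x₂).
  p_I = [(1/(0.4·√(2π)))·exp(−(7.3−1.2)²/(2·0.4²)) = 0.997356·exp(-116.28125) = 3.1517e-51] × [3.285e-09] = 1.03533e-59
  p_II = [(1/(0.5·√(2π)))·exp(−(7.3−1.7)²/(2·0.5²)) = 0.797885·exp(-62.72000) = 4.60246e-28] × [0.00026766] = 1.2319e-31
  p_III = [(1/(1.1·√(2π)))·exp(−(7.3−5.0)²/(2·1.1²)) = 0.362675·exp(-2.18595) = 0.0407541] × [0.180397] = 0.00735191
  p_IV = [(1/(1.2·√(2π)))·exp(−(7.3−7.8)²/(2·1.2²)) = 0.332452·exp(-0.08681) = 0.30481] × [0.000970144] = 0.00029571
Multiply by the mixture weights:
  P(Z=I)·p_I = 0.32 × 1.03533e-59 = 3.31307e-60
  P(Z=II)·p_II = 0.13 × 1.2319e-31 = 1.60147e-32
  P(Z=III)·p_III = 0.29 × 0.00735191 = 0.00213205
  P(Z=IV)·p_IV = 0.26 × 0.00029571 = 7.68846e-05
Normaliser: 3.31307e-60 + 1.60147e-32 + 0.00213205 + 7.68846e-05 = 0.00220894
Responsibility of Population III: 0.00213205 / 0.00220894 ≈ 0.9652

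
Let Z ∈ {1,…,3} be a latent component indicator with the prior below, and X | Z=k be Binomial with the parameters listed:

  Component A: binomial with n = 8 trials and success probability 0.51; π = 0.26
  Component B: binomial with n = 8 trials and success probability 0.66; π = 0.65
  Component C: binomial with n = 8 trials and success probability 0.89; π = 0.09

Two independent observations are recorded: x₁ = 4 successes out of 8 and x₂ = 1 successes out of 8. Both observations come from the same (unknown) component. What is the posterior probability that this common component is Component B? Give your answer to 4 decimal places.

0.1401

P(component k | x) = w_k·f_k(x) / marginal(x), where marginal(x) = Σ_j w_j·f_j(x).
Since both observations come from the same component, the likelihood for component k is f_k(x₁)·f_k(x₂).
  L_A = [C(8,4)·0.51^4·0.49^4 = 70·0.067652·0.057648 = 0.273] × [0.0276715] = 0.00755433
  L_B = [C(8,4)·0.66^4·0.34^4 = 70·0.189747·0.0133634 = 0.177496] × [0.00277323] = 0.000492239
  L_C = [C(8,4)·0.89^4·0.11^4 = 70·0.627422·0.00014641 = 0.00643026] × [1.38749e-06] = 8.92191e-09
Unnormalised posteriors:
  w_A·L_A = 0.26 × 0.00755433 = 0.00196413
  w_B·L_B = 0.65 × 0.000492239 = 0.000319955
  w_C·L_C = 0.09 × 8.92191e-09 = 8.02971e-10
Denominator: 0.00196413 + 0.000319955 + 8.02971e-10 = 0.00228408
P(Component B | x₁, x₂) ≈ 0.1401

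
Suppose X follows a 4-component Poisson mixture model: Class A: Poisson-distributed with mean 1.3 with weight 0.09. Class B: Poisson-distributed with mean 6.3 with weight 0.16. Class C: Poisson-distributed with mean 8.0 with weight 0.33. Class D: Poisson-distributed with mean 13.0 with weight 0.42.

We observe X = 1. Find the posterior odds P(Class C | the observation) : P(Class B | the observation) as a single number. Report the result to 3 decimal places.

Since P(k|x) ∝ w_k f_k(x), the posterior odds are w_i f_i(x) / (w_j f_j(x)).
Component likelihoods at x = 1:
  p_A = e^(−1.3)·1.3^1/1! = 0.354291
  p_B = e^(−6.3)·6.3^1/1! = 0.0115687
  p_C = e^(−8.0)·8.0^1/1! = 0.0026837
  p_D = e^(−13.0)·13.0^1/1! = 2.93843e-05
0.000885621 / 0.001851 ≈ 0.478

0.478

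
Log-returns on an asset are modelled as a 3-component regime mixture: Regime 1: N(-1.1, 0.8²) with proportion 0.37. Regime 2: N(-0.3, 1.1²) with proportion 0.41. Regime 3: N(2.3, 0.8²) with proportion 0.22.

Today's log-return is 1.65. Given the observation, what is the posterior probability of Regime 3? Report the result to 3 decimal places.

0.715

The responsibility of component k is w_k f_k(x) divided by Σ_j w_j f_j(x).
Evaluate each component's likelihood at the observed value:
  p_1 = (1/(0.8·√(2π)))·exp(−(1.65−-1.1)²/(2·0.8²)) = 0.498678·exp(-5.90820) = 0.00135494
  p_2 = (1/(1.1·√(2π)))·exp(−(1.65−-0.3)²/(2·1.1²)) = 0.362675·exp(-1.57128) = 0.0753562
  p_3 = (1/(0.8·√(2π)))·exp(−(1.65−2.3)²/(2·0.8²)) = 0.498678·exp(-0.33008) = 0.358483
Unnormalised posteriors:
  w_1·p_1 = 0.37 × 0.00135494 = 0.000501328
  w_2·p_2 = 0.41 × 0.0753562 = 0.030896
  w_3·p_3 = 0.22 × 0.358483 = 0.0788663
Sum: 0.000501328 + 0.030896 + 0.0788663 = 0.110264
So the posterior for Regime 3 is 0.0788663 / 0.110264 ≈ 0.715.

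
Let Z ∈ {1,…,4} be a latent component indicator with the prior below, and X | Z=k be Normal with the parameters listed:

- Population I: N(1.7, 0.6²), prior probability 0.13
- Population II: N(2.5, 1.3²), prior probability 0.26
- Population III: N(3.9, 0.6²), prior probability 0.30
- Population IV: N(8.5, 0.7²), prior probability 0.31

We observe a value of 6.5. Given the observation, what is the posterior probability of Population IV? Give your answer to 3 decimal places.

0.806

The responsibility of component k is π_k f_k(x) divided by Σ_j π_j f_j(x).
Evaluate each component's likelihood at the observed value:
  L_I = 8.42045e-15
  L_II = 0.00269858
  L_III = 5.56181e-05
  L_IV = 0.00962014
Prior × likelihood for each component:
  π_I·L_I = 0.13 × 8.42045e-15 = 1.09466e-15
  π_II·L_II = 0.26 × 0.00269858 = 0.00070163
  π_III·L_III = 0.30 × 5.56181e-05 = 1.66854e-05
  π_IV·L_IV = 0.31 × 0.00962014 = 0.00298224
Evidence: 1.09466e-15 + 0.00070163 + 1.66854e-05 + 0.00298224 = 0.00370056
So the posterior for Population IV is 0.00298224 / 0.00370056 ≈ 0.806.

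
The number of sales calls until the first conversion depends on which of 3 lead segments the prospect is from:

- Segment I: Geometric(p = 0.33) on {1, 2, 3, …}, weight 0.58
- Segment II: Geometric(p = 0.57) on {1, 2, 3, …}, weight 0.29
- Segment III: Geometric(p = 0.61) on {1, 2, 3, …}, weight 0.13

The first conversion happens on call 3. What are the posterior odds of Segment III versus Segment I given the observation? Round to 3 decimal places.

0.140

Since P(k|x) ∝ π_k f_k(x), the posterior odds are π_i f_i(x) / (π_j f_j(x)).
Component likelihoods at x = 3:
  L_I = 0.33·(1−0.33)^2 = 0.33·0.4489 = 0.148137
  L_II = 0.57·(1−0.57)^2 = 0.57·0.1849 = 0.105393
  L_III = 0.61·(1−0.61)^2 = 0.61·0.1521 = 0.092781
Odds = (0.13/0.58) × (0.092781/0.148137) = 0.224138 × 0.626319 ≈ 0.140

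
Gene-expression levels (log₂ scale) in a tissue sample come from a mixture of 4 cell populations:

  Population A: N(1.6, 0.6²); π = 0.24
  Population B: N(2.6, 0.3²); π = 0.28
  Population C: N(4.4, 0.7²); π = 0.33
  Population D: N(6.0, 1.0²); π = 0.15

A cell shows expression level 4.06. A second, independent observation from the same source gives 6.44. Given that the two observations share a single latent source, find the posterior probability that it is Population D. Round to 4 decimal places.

0.7077

Posterior ∝ prior × likelihood, so P(k | x) ∝ π_k f_k(x); normalise over all components.
Since both observations come from the same component, the likelihood for component k is f_k(x₁)·f_k(x₂).
  f_A = [(1/(0.6·√(2π)))·exp(−(4.06−1.6)²/(2·0.6²)) = 0.664904·exp(-8.40500) = 0.000148769] × [4.92886e-15] = 7.33264e-19
  f_B = [(1/(0.3·√(2π)))·exp(−(4.06−2.6)²/(2·0.3²)) = 1.329808·exp(-11.84222) = 9.56703e-06] × [3.51872e-36] = 3.36637e-41
  f_C = [(1/(0.7·√(2π)))·exp(−(4.06−4.4)²/(2·0.7²)) = 0.569918·exp(-0.11796) = 0.506504] × [0.00815769] = 0.0041319
  f_D = [(1/(1.0·√(2π)))·exp(−(4.06−6.0)²/(2·1.0²)) = 0.398942·exp(-1.88180) = 0.0607652] × [0.362135] = 0.0220052
Unnormalised posteriors:
  π_A·f_A = 0.24 × 7.33264e-19 = 1.75983e-19
  π_B·f_B = 0.28 × 3.36637e-41 = 9.42584e-42
  π_C·f_C = 0.33 × 0.0041319 = 0.00136353
  π_D·f_D = 0.15 × 0.0220052 = 0.00330078
Denominator: 1.75983e-19 + 9.42584e-42 + 0.00136353 + 0.00330078 = 0.00466431
P(Population D | x) ≈ 0.7077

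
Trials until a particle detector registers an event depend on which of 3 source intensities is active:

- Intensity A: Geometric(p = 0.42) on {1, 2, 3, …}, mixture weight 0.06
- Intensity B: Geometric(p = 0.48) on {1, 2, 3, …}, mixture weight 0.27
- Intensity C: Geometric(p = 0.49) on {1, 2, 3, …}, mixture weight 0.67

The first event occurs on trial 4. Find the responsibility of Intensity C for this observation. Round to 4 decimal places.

The responsibility of component k is π_k f_k(x) divided by Σ_j π_j f_j(x).
Component likelihoods at x = 4:
  f_A = 0.42·(1−0.42)^3 = 0.42·0.195112 = 0.081947
  f_B = 0.48·(1−0.48)^3 = 0.48·0.140608 = 0.0674918
  f_C = 0.49·(1−0.49)^3 = 0.49·0.132651 = 0.064999
Unnormalised posteriors:
  π_A·f_A = 0.06 × 0.081947 = 0.00491682
  π_B·f_B = 0.27 × 0.0674918 = 0.0182228
  π_C·f_C = 0.67 × 0.064999 = 0.0435493
Normaliser: 0.00491682 + 0.0182228 + 0.0435493 = 0.0666889
P(Intensity C | x) = 0.0435493 / 0.0666889 ≈ 0.6530

0.6530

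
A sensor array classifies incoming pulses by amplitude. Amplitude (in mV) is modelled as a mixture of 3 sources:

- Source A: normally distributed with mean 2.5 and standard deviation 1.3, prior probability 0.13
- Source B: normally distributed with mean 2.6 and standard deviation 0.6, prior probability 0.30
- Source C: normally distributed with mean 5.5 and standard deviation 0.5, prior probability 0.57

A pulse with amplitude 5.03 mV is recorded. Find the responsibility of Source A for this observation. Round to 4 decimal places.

0.0201

Posterior ∝ prior × likelihood, so P(k | x) ∝ w_k f_k(x); normalise over all components.
Evaluate each component's likelihood at the observed value:
  L_A = (1/(1.3·√(2π)))·exp(−(5.03−2.5)²/(2·1.3²)) = 0.306879·exp(-1.89376) = 0.0461868
  L_B = (1/(0.6·√(2π)))·exp(−(5.03−2.6)²/(2·0.6²)) = 0.664904·exp(-8.20125) = 0.00018239
  L_C = (1/(0.5·√(2π)))·exp(−(5.03−5.5)²/(2·0.5²)) = 0.797885·exp(-0.44180) = 0.512943
Unnormalised posteriors:
  w_A·L_A = 0.13 × 0.0461868 = 0.00600429
  w_B·L_B = 0.30 × 0.00018239 = 5.4717e-05
  w_C·L_C = 0.57 × 0.512943 = 0.292377
Marginal: 0.00600429 + 5.4717e-05 + 0.292377 = 0.298436
Responsibility of Source A: 0.00600429 / 0.298436 ≈ 0.0201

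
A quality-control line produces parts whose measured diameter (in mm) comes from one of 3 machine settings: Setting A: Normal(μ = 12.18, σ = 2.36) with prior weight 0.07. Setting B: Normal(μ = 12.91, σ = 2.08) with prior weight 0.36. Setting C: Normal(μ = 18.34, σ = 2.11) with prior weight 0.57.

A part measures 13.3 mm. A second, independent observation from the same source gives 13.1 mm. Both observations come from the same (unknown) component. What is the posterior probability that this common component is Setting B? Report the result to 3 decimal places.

0.883

By Bayes' theorem, P(k | x) = P(Z=k) f_k(x) / Σ_j P(Z=j) f_j(x).
Since both observations come from the same component, the likelihood for component k is f_k(x₁)·f_k(x₂).
  f_A = [0.15104] × [0.156675] = 0.0236641
  f_B = [0.188457] × [0.191001] = 0.0359954
  f_C = [0.0109065] × [0.0086578] = 9.44266e-05
Weight by the priors:
  P(Z=A)·f_A = 0.07 × 0.0236641 = 0.00165649
  P(Z=B)·f_B = 0.36 × 0.0359954 = 0.0129584
  P(Z=C)·f_C = 0.57 × 9.44266e-05 = 5.38232e-05
Evidence: 0.00165649 + 0.0129584 + 5.38232e-05 = 0.0146687
Responsibility of Setting B: 0.0129584 / 0.0146687 ≈ 0.883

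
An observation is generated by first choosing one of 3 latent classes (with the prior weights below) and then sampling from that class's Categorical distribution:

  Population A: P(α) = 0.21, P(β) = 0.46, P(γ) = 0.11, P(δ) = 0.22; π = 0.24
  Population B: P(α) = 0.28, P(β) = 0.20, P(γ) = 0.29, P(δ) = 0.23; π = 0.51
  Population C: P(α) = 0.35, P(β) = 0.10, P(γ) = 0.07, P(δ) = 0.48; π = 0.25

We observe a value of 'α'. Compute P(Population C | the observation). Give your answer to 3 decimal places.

By Bayes' theorem, P(k | x) = π_k f_k(x) / Σ_j π_j f_j(x).
Evaluate each component's likelihood at the observed value:
  L_A = P(α | comp) = 0.21
  L_B = P(α | comp) = 0.28
  L_C = P(α | comp) = 0.35
Weight by the priors:
  π_A·L_A = 0.24 × 0.21 = 0.0504
  π_B·L_B = 0.51 × 0.28 = 0.1428
  π_C·L_C = 0.25 × 0.35 = 0.0875
Denominator: 0.0504 + 0.1428 + 0.0875 = 0.2807
So the posterior for Population C is 0.0875 / 0.2807 ≈ 0.312.

0.312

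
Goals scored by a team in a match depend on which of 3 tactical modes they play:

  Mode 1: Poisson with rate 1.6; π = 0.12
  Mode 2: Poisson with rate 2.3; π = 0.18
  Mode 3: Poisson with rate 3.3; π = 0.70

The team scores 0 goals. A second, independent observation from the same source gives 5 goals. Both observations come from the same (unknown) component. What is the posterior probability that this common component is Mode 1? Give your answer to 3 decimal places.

Posterior ∝ prior × likelihood, so P(k | x) ∝ π_k f_k(x); normalise over all components.
Since both observations come from the same component, the likelihood for component k is f_k(x₁)·f_k(x₂).
  L_1 = [0.201897] × [0.017642] = 0.00356186
  L_2 = [0.100259] × [0.053775] = 0.00539142
  L_3 = [0.0368832] × [0.120286] = 0.00443654
Weight by the priors:
  π_1·L_1 = 0.12 × 0.00356186 = 0.000427423
  π_2·L_2 = 0.18 × 0.00539142 = 0.000970456
  π_3·L_3 = 0.70 × 0.00443654 = 0.00310558
Normaliser: 0.000427423 + 0.000970456 + 0.00310558 = 0.00450346
So the posterior for Mode 1 is 0.000427423 / 0.00450346 ≈ 0.095.

0.095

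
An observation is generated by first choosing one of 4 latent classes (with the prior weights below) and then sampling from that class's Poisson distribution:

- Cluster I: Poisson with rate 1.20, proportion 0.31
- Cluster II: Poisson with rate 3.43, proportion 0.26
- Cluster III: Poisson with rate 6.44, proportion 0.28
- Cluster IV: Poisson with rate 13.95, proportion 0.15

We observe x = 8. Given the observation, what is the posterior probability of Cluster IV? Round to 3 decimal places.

0.112

The responsibility of component k is π_k f_k(x) divided by Σ_j π_j f_j(x).
Poisson probabilities:
  p_I = e^(−1.20)·1.20^8/8! = 3.212e-05
  p_II = e^(−3.43)·3.43^8/8! = 0.0153887
  p_III = e^(−6.44)·6.44^8/8! = 0.117141
  p_IV = e^(−13.95)·13.95^8/8! = 0.0310932
Multiply by the mixture weights:
  π_I·p_I = 0.31 × 3.212e-05 = 9.95721e-06
  π_II·p_II = 0.26 × 0.0153887 = 0.00400107
  π_III·p_III = 0.28 × 0.117141 = 0.0327996
  π_IV·p_IV = 0.15 × 0.0310932 = 0.00466398
Marginal: 9.95721e-06 + 0.00400107 + 0.0327996 + 0.00466398 = 0.0414746
P(Cluster IV | the observation) ≈ 0.112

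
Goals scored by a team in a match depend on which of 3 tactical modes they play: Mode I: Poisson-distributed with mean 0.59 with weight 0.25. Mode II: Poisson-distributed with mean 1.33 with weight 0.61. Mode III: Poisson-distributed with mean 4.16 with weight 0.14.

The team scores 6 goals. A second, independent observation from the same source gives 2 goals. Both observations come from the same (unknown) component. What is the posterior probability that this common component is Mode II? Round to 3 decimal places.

Posterior ∝ prior × likelihood, so P(k | x) ∝ π_k f_k(x); normalise over all components.
Since both observations come from the same component, the likelihood for component k is f_k(x₁)·f_k(x₂).
  f_I = [3.24748e-05] × [0.0964807] = 3.13319e-06
  f_II = [0.00203313] × [0.233917] = 0.000475584
  f_III = [0.112347] × [0.135049] = 0.0151724
Weight by the priors:
  π_I·f_I = 0.25 × 3.13319e-06 = 7.83296e-07
  π_II·f_II = 0.61 × 0.000475584 = 0.000290106
  π_III·f_III = 0.14 × 0.0151724 = 0.00212413
Evidence: 7.83296e-07 + 0.000290106 + 0.00212413 = 0.00241502
P(Mode II | x₁, x₂) ≈ 0.120

0.120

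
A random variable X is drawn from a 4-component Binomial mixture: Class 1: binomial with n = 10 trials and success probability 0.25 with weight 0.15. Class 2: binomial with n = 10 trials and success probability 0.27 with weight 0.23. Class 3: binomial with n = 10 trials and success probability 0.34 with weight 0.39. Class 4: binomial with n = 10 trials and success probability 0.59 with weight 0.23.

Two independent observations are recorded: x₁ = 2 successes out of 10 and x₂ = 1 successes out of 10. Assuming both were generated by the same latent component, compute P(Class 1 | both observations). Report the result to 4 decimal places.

0.3373

P(component k | x) = P(Z=k)·f_k(x) / marginal(x), where marginal(x) = Σ_j P(Z=j)·f_j(x).
Since both observations come from the same component, the likelihood for component k is f_k(x₁)·f_k(x₂).
  f_1 = [C(10,2)·0.25^2·0.75^8 = 45·0.0625·0.100113 = 0.281568] × [0.187712] = 0.0528535
  f_2 = [C(10,2)·0.27^2·0.73^8 = 45·0.0729·0.080646 = 0.264559] × [0.158953] = 0.0420526
  f_3 = [C(10,2)·0.34^2·0.66^8 = 45·0.1156·0.0360041 = 0.187293] × [0.0807931] = 0.015132
  f_4 = [C(10,2)·0.59^2·0.41^8 = 45·0.3481·0.000798493 = 0.012508] × [0.00193155] = 2.41598e-05
Prior × likelihood for each component:
  P(Z=1)·f_1 = 0.15 × 0.0528535 = 0.00792803
  P(Z=2)·f_2 = 0.23 × 0.0420526 = 0.00967209
  P(Z=3)·f_3 = 0.39 × 0.015132 = 0.00590148
  P(Z=4)·f_4 = 0.23 × 2.41598e-05 = 5.55676e-06
Marginal: 0.00792803 + 0.00967209 + 0.00590148 + 5.55676e-06 = 0.0235072
P(Class 1 | x) ≈ 0.3373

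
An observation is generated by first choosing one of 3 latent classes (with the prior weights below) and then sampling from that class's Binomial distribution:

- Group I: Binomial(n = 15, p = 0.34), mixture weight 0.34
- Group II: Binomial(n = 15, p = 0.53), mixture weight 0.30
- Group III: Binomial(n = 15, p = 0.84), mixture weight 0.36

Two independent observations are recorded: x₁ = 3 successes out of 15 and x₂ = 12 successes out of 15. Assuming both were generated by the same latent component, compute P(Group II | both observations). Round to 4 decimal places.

Posterior ∝ prior × likelihood, so P(k | x) ∝ P(Z=k) f_k(x); normalise over all components.
Since both observations come from the same component, the likelihood for component k is f_k(x₁)·f_k(x₂).
  p_I = [C(15,3)·0.34^3·0.66^12 = 455·0.039304·0.00683168 = 0.122173] × [0.000312169] = 3.81387e-05
  p_II = [C(15,3)·0.53^3·0.47^12 = 455·0.148877·0.000116191 = 0.0078707] × [0.0232068] = 0.000182654
  p_III = [C(15,3)·0.84^3·0.16^12 = 455·0.592704·2.81475e-10 = 7.59083e-08] × [0.229997] = 1.74587e-08
Weight by the priors:
  P(Z=I)·p_I = 0.34 × 3.81387e-05 = 1.29671e-05
  P(Z=II)·p_II = 0.30 × 0.000182654 = 5.47961e-05
  P(Z=III)·p_III = 0.36 × 1.74587e-08 = 6.28513e-09
Normaliser: 1.29671e-05 + 5.47961e-05 + 6.28513e-09 = 6.77696e-05
P(Group II | x₁, x₂) = 5.47961e-05 / 6.77696e-05 ≈ 0.8086

0.8086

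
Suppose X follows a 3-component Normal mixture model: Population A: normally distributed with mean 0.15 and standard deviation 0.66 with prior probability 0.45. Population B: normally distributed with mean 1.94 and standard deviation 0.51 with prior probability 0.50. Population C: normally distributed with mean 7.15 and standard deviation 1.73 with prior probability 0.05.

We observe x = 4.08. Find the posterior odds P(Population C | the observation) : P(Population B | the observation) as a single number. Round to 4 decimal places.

40.6477

The posterior odds equal the prior odds times the likelihood ratio: (P(Z=i)/P(Z=j))·(f_i(x)/f_j(x)).
Normal densities:
  f_A = 1.20798e-08
  f_B = 0.000117493
  f_C = 0.0477583
Odds = (0.05/0.50) × (0.0477583/0.000117493) = 0.1 × 406.477 ≈ 40.6477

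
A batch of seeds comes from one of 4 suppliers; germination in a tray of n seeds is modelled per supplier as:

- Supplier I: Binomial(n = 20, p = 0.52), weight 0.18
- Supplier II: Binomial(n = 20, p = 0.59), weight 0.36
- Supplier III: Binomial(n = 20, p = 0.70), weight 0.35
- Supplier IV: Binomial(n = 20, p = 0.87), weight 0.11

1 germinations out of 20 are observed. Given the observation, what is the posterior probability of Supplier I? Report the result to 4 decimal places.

Posterior ∝ prior × likelihood, so P(k | x) ∝ π_k f_k(x); normalise over all components.
Binomial probabilities:
  p_I = C(20,1)·0.52^1·0.48^19 = 20·0.52·8.7818e-07 = 9.13307e-06
  p_II = C(20,1)·0.59^1·0.41^19 = 20·0.59·4.39434e-08 = 5.18532e-07
  p_III = C(20,1)·0.70^1·0.30^19 = 20·0.7·1.16226e-10 = 1.62717e-09
  p_IV = C(20,1)·0.87^1·0.13^19 = 20·0.87·1.46192e-17 = 2.54374e-16
Multiply by the mixture weights:
  π_I·p_I = 0.18 × 9.13307e-06 = 1.64395e-06
  π_II·p_II = 0.36 × 5.18532e-07 = 1.86671e-07
  π_III·p_III = 0.35 × 1.62717e-09 = 5.69508e-10
  π_IV·p_IV = 0.11 × 2.54374e-16 = 2.79812e-17
Normaliser: 1.64395e-06 + 1.86671e-07 + 5.69508e-10 + 2.79812e-17 = 1.83119e-06
Responsibility of Supplier I: 1.64395e-06 / 1.83119e-06 ≈ 0.8977

0.8977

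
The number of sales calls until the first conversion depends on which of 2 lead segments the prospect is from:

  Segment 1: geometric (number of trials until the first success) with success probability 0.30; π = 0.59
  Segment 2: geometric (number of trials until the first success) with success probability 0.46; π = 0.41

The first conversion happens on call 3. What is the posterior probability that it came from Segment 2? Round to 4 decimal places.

The responsibility of component k is π_k f_k(x) divided by Σ_j π_j f_j(x).
Geometric probabilities:
  f_1 = 0.147
  f_2 = 0.134136
Unnormalised posteriors:
  π_1·f_1 = 0.59 × 0.147 = 0.08673
  π_2·f_2 = 0.41 × 0.134136 = 0.0549958
Sum: 0.08673 + 0.0549958 = 0.141726
P(Segment 2 | the observation) = 0.0549958 / 0.141726 ≈ 0.3880

0.3880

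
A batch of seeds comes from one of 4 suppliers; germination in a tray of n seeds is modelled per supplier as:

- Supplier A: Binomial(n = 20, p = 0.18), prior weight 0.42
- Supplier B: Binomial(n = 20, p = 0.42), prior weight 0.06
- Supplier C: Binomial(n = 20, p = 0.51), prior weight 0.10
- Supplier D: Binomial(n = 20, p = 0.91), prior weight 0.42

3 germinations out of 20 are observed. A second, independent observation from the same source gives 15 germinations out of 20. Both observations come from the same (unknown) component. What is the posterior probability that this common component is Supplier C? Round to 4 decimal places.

0.5726

Apply Bayes' rule: the posterior for each component is proportional to its prior times its likelihood at x.
Since both observations come from the same component, the likelihood for component k is f_k(x₁)·f_k(x₂).
  L_A = [C(20,3)·0.18^3·0.82^17 = 1140·0.005832·0.0342638 = 0.227802] × [3.87794e-08] = 8.83402e-09
  L_B = [C(20,3)·0.42^3·0.58^17 = 1140·0.074088·9.51209e-05 = 0.00803394] × [0.00227155] = 1.82495e-05
  L_C = [C(20,3)·0.51^3·0.49^17 = 1140·0.132651·5.4117e-06 = 0.000818368] × [0.0179877] = 1.47206e-05
  L_D = [C(20,3)·0.91^3·0.09^17 = 1140·0.753571·1.66772e-18 = 1.43269e-15] × [0.0222473] = 3.18734e-17
Multiply by the mixture weights:
  π_A·L_A = 0.42 × 8.83402e-09 = 3.71029e-09
  π_B·L_B = 0.06 × 1.82495e-05 = 1.09497e-06
  π_C·L_C = 0.10 × 1.47206e-05 = 1.47206e-06
  π_D·L_D = 0.42 × 3.18734e-17 = 1.33868e-17
Sum: 3.71029e-09 + 1.09497e-06 + 1.47206e-06 + 1.33868e-17 = 2.57074e-06
P(Supplier C | x) ≈ 0.5726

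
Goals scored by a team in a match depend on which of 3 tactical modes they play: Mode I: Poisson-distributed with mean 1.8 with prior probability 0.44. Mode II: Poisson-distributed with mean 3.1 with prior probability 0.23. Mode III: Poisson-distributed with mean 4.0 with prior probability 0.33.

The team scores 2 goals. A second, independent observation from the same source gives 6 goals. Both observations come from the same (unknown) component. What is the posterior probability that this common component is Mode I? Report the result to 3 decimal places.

0.105

Apply Bayes' rule: the posterior for each component is proportional to its prior times its likelihood at x.
Since both observations come from the same component, the likelihood for component k is f_k(x₁)·f_k(x₂).
  L_I = [e^(−1.8)·1.8^2/2! = 0.267784] × [0.00780859] = 0.00209102
  L_II = [e^(−3.1)·3.1^2/2! = 0.216461] × [0.0555296] = 0.01202
  L_III = [e^(−4.0)·4.0^2/2! = 0.146525] × [0.104196] = 0.0152673
Prior × likelihood for each component:
  P(Z=I)·L_I = 0.44 × 0.00209102 = 0.000920047
  P(Z=II)·L_II = 0.23 × 0.01202 = 0.00276461
  P(Z=III)·L_III = 0.33 × 0.0152673 = 0.0050382
Marginal: 0.000920047 + 0.00276461 + 0.0050382 = 0.00872285
So the posterior for Mode I is 0.000920047 / 0.00872285 ≈ 0.105.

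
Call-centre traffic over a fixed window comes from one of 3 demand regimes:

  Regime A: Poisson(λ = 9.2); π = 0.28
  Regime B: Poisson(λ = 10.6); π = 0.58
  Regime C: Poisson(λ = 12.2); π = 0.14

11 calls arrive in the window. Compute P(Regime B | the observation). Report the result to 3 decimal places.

0.609

P(component k | x) = π_k·f_k(x) / marginal(x), where marginal(x) = Σ_j π_j·f_j(x).
Component likelihoods at x = 11 calls:
  f_A = 0.101158
  f_B = 0.118492
  f_C = 0.112308
Multiply by the mixture weights:
  π_A·f_A = 0.28 × 0.101158 = 0.0283243
  π_B·f_B = 0.58 × 0.118492 = 0.0687251
  π_C·f_C = 0.14 × 0.112308 = 0.0157231
Sum: 0.0283243 + 0.0687251 + 0.0157231 = 0.112772
P(Regime B | x) ≈ 0.609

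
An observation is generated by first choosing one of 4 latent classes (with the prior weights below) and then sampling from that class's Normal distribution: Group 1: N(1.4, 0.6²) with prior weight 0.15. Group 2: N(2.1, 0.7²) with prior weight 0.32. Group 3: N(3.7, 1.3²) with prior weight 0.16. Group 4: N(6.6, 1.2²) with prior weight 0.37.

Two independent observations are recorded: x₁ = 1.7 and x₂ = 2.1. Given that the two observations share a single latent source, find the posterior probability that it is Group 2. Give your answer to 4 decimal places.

0.7352

The responsibility of component k is π_k f_k(x) divided by Σ_j π_j f_j(x).
Since both observations come from the same component, the likelihood for component k is f_k(x₁)·f_k(x₂).
  L_1 = [0.586776] × [0.336664] = 0.197546
  L_2 = [0.484068] × [0.569918] = 0.275879
  L_3 = [0.0939742] × [0.143891] = 0.013522
  L_4 = [7.96343e-05] × [0.00029383] = 2.33989e-08
Multiply by the mixture weights:
  π_1·L_1 = 0.15 × 0.197546 = 0.029632
  π_2·L_2 = 0.32 × 0.275879 = 0.0882813
  π_3·L_3 = 0.16 × 0.013522 = 0.00216353
  π_4·L_4 = 0.37 × 2.33989e-08 = 8.6576e-09
Marginal: 0.029632 + 0.0882813 + 0.00216353 + 8.6576e-09 = 0.120077
P(Group 2 | data) ≈ 0.7352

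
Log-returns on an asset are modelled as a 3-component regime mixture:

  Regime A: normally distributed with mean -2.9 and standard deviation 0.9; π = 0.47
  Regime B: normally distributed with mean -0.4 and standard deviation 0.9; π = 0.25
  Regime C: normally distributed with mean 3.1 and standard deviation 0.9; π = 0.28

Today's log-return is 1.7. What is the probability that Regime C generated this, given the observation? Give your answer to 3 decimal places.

The responsibility of component k is π_k f_k(x) divided by Σ_j π_j f_j(x).
Component likelihoods at x = 1.7:
  f_A = (1/(0.9·√(2π)))·exp(−(1.7−-2.9)²/(2·0.9²)) = 0.443269·exp(-13.06173) = 9.41957e-07
  f_B = (1/(0.9·√(2π)))·exp(−(1.7−-0.4)²/(2·0.9²)) = 0.443269·exp(-2.72222) = 0.0291354
  f_C = (1/(0.9·√(2π)))·exp(−(1.7−3.1)²/(2·0.9²)) = 0.443269·exp(-1.20988) = 0.132198
Weight by the priors:
  π_A·f_A = 0.47 × 9.41957e-07 = 4.4272e-07
  π_B·f_B = 0.25 × 0.0291354 = 0.00728386
  π_C·f_C = 0.28 × 0.132198 = 0.0370154
Sum: 4.4272e-07 + 0.00728386 + 0.0370154 = 0.0442997
Responsibility of Regime C: 0.0370154 / 0.0442997 ≈ 0.836

0.836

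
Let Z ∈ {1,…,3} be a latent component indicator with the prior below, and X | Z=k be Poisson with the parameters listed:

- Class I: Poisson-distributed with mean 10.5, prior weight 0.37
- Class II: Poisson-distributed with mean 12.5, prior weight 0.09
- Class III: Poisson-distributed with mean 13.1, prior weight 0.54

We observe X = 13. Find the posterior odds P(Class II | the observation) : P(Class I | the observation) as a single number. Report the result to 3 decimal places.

0.318

Since P(k|x) ∝ w_k f_k(x), the posterior odds are w_i f_i(x) / (w_j f_j(x)).
Poisson probabilities:
  p_I = e^(−10.5)·10.5^13/13! = 0.0833851
  p_II = e^(−12.5)·12.5^13/13! = 0.10886
  p_III = e^(−13.1)·13.1^13/13! = 0.109898
Odds = (0.09/0.37) × (0.10886/0.0833851) = 0.243243 × 1.30551 ≈ 0.318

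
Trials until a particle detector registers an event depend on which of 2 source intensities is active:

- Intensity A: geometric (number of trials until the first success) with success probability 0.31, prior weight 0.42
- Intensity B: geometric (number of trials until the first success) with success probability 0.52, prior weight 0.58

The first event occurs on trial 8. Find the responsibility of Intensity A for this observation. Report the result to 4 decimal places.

P(component k | x) = π_k·f_k(x) / marginal(x), where marginal(x) = Σ_j π_j·f_j(x).
Component likelihoods at x = 8:
  f_A = 0.31·(1−0.31)^7 = 0.31·0.0744635 = 0.0230837
  f_B = 0.52·(1−0.52)^7 = 0.52·0.00587068 = 0.00305276
Prior × likelihood for each component:
  π_A·f_A = 0.42 × 0.0230837 = 0.00969515
  π_B·f_B = 0.58 × 0.00305276 = 0.0017706
Marginal: 0.00969515 + 0.0017706 = 0.0114658
P(Intensity A | 8) ≈ 0.8456

0.8456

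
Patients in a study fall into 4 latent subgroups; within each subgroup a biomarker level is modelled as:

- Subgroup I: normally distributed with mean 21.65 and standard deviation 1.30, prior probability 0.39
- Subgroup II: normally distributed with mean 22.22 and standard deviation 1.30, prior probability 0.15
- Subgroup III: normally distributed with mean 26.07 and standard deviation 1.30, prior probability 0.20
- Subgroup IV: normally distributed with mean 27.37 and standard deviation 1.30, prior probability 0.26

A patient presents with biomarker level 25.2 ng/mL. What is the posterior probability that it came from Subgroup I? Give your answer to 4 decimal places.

Apply Bayes' rule: the posterior for each component is proportional to its prior times its likelihood at x.
Component likelihoods at x = 25.2 ng/mL:
  p_I = (1/(1.30·√(2π)))·exp(−(25.2−21.65)²/(2·1.30²)) = 0.306879·exp(-3.72855) = 0.00737357
  p_II = (1/(1.30·√(2π)))·exp(−(25.2−22.22)²/(2·1.30²)) = 0.306879·exp(-2.62734) = 0.0221783
  p_III = (1/(1.30·√(2π)))·exp(−(25.2−26.07)²/(2·1.30²)) = 0.306879·exp(-0.22393) = 0.245309
  p_IV = (1/(1.30·√(2π)))·exp(−(25.2−27.37)²/(2·1.30²)) = 0.306879·exp(-1.39317) = 0.0761943
Unnormalised posteriors:
  w_I·p_I = 0.39 × 0.00737357 = 0.00287569
  w_II·p_II = 0.15 × 0.0221783 = 0.00332675
  w_III·p_III = 0.20 × 0.245309 = 0.0490617
  w_IV·p_IV = 0.26 × 0.0761943 = 0.0198105
Denominator: 0.00287569 + 0.00332675 + 0.0490617 + 0.0198105 = 0.0750747
Responsibility of Subgroup I: 0.00287569 / 0.0750747 ≈ 0.0383

0.0383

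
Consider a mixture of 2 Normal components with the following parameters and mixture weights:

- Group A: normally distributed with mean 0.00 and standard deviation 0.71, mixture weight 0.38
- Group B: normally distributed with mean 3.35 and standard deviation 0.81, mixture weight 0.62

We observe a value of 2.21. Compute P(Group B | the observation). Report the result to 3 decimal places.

0.985

The responsibility of component k is w_k f_k(x) divided by Σ_j w_j f_j(x).
Normal densities:
  L_A = 0.0044235
  L_B = 0.182937
Multiply by the mixture weights:
  w_A·L_A = 0.38 × 0.0044235 = 0.00168093
  w_B·L_B = 0.62 × 0.182937 = 0.113421
Marginal: 0.00168093 + 0.113421 = 0.115102
P(Group B | the observation) ≈ 0.985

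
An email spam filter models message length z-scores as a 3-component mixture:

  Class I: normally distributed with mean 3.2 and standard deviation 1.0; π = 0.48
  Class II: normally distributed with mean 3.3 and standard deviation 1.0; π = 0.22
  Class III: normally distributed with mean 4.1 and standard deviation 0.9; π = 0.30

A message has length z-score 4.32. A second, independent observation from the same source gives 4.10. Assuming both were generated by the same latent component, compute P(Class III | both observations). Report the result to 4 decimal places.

0.5748

By Bayes' theorem, P(k | x) = π_k f_k(x) / Σ_j π_j f_j(x).
Since both observations come from the same component, the likelihood for component k is f_k(x₁)·f_k(x₂).
  f_I = [(1/(1.0·√(2π)))·exp(−(4.32−3.2)²/(2·1.0²)) = 0.398942·exp(-0.62720) = 0.213069] × [0.266085] = 0.0566946
  f_II = [(1/(1.0·√(2π)))·exp(−(4.32−3.3)²/(2·1.0²)) = 0.398942·exp(-0.52020) = 0.237132] × [0.289692] = 0.0686951
  f_III = [(1/(0.9·√(2π)))·exp(−(4.32−4.1)²/(2·0.9²)) = 0.443269·exp(-0.02988) = 0.430222] × [0.443269] = 0.190704
Prior × likelihood for each component:
  π_I·f_I = 0.48 × 0.0566946 = 0.0272134
  π_II·f_II = 0.22 × 0.0686951 = 0.0151129
  π_III·f_III = 0.30 × 0.190704 = 0.0572112
Evidence: 0.0272134 + 0.0151129 + 0.0572112 = 0.0995375
Responsibility of Class III: 0.0572112 / 0.0995375 ≈ 0.5748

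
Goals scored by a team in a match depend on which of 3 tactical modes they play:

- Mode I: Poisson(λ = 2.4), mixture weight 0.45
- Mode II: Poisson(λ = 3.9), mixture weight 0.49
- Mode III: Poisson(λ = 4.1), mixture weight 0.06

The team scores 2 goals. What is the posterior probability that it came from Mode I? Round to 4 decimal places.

0.5839

The responsibility of component k is π_k f_k(x) divided by Σ_j π_j f_j(x).
Component likelihoods at x = 2 goals:
  L_I = e^(−2.4)·2.4^2/2! = 0.261268
  L_II = e^(−3.9)·3.9^2/2! = 0.15394
  L_III = e^(−4.1)·4.1^2/2! = 0.139293
Weight by the priors:
  π_I·L_I = 0.45 × 0.261268 = 0.11757
  π_II·L_II = 0.49 × 0.15394 = 0.0754305
  π_III·L_III = 0.06 × 0.139293 = 0.0083576
Normaliser: 0.11757 + 0.0754305 + 0.0083576 = 0.201359
Responsibility of Mode I: 0.11757 / 0.201359 ≈ 0.5839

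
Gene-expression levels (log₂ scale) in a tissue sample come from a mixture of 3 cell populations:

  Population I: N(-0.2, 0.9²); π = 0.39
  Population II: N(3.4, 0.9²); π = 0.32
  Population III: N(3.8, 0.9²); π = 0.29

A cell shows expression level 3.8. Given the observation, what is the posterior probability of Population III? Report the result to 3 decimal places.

0.500

Posterior ∝ prior × likelihood, so P(k | x) ∝ π_k f_k(x); normalise over all components.
Normal densities:
  p_I = 2.27688e-05
  p_II = 0.401582
  p_III = 0.443269
Weight by the priors:
  π_I·p_I = 0.39 × 2.27688e-05 = 8.87982e-06
  π_II·p_II = 0.32 × 0.401582 = 0.128506
  π_III·p_III = 0.29 × 0.443269 = 0.128548
Denominator: 8.87982e-06 + 0.128506 + 0.128548 = 0.257063
So the posterior for Population III is 0.128548 / 0.257063 ≈ 0.500.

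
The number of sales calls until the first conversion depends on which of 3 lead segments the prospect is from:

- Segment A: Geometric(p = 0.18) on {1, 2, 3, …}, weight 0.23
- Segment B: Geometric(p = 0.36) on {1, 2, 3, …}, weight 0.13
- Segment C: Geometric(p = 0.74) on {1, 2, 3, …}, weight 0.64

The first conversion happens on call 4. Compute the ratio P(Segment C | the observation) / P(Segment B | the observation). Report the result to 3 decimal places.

0.678

Since P(k|x) ∝ P(Z=k) f_k(x), the posterior odds are P(Z=i) f_i(x) / (P(Z=j) f_j(x)).
Geometric probabilities:
  L_A = 0.0992462
  L_B = 0.0943718
  L_C = 0.0130062
0.00832399 / 0.0122683 ≈ 0.678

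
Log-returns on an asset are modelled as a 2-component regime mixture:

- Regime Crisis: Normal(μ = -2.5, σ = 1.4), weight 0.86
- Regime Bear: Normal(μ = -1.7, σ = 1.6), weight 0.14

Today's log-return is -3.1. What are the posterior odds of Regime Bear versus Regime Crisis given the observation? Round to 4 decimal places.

Posterior odds = (P(Z=i) f_i(x)) / (P(Z=j) f_j(x)); the normalising sum cancels.
Normal densities:
  L_Crisis = (1/(1.4·√(2π)))·exp(−(-3.1−-2.5)²/(2·1.4²)) = 0.284959·exp(-0.09184) = 0.259955
  L_Bear = (1/(1.6·√(2π)))·exp(−(-3.1−-1.7)²/(2·1.6²)) = 0.249339·exp(-0.38281) = 0.170034
Posterior odds = (P(Z=Bear)·L_Bear) / (P(Z=Crisis)·L_Crisis) = (0.14·0.170034) / (0.86·0.259955) = 0.0238048 / 0.223561 ≈ 0.1065

0.1065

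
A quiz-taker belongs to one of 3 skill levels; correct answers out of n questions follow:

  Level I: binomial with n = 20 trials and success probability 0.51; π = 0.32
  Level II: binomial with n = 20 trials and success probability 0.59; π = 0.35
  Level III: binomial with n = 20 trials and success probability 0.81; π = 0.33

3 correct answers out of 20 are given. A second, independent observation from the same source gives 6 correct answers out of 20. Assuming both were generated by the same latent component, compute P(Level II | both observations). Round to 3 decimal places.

By Bayes' theorem, P(k | x) = π_k f_k(x) / Σ_j π_j f_j(x).
Since both observations come from the same component, the likelihood for component k is f_k(x₁)·f_k(x₂).
  L_I = [C(20,3)·0.51^3·0.49^17 = 1140·0.132651·5.4117e-06 = 0.000818368] × [0.0313726] = 2.56743e-05
  L_II = [C(20,3)·0.59^3·0.41^17 = 1140·0.205379·2.61412e-07 = 6.12049e-05] × [0.00620112] = 3.79539e-07
  L_III = [C(20,3)·0.81^3·0.19^17 = 1140·0.531441·5.48039e-13 = 3.32025e-10] × [8.7467e-07] = 2.90413e-16
Multiply by the mixture weights:
  π_I·L_I = 0.32 × 2.56743e-05 = 8.21578e-06
  π_II·L_II = 0.35 × 3.79539e-07 = 1.32839e-07
  π_III·L_III = 0.33 × 2.90413e-16 = 9.58362e-17
Normaliser: 8.21578e-06 + 1.32839e-07 + 9.58362e-17 = 8.34862e-06
P(Level II | x₁, x₂) ≈ 0.016

0.016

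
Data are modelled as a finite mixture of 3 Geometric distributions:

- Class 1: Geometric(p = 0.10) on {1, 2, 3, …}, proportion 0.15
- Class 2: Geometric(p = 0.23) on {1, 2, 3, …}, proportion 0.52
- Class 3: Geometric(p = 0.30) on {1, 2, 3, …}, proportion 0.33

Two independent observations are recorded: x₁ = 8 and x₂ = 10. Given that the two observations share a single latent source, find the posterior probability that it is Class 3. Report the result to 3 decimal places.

By Bayes' theorem, P(k | x) = π_k f_k(x) / Σ_j π_j f_j(x).
Since both observations come from the same component, the likelihood for component k is f_k(x₁)·f_k(x₂).
  f_1 = [0.10·(1−0.10)^7 = 0.10·0.478297 = 0.0478297] × [0.038742] = 0.00185302
  f_2 = [0.23·(1−0.23)^7 = 0.23·0.160485 = 0.0369116] × [0.0218849] = 0.000807806
  f_3 = [0.30·(1−0.30)^7 = 0.30·0.0823543 = 0.0247063] × [0.0121061] = 0.000299096
Multiply by the mixture weights:
  π_1·f_1 = 0.15 × 0.00185302 = 0.000277953
  π_2·f_2 = 0.52 × 0.000807806 = 0.000420059
  π_3·f_3 = 0.33 × 0.000299096 = 9.87018e-05
Marginal: 0.000277953 + 0.000420059 + 9.87018e-05 = 0.000796714
Responsibility of Class 3: 9.87018e-05 / 0.000796714 ≈ 0.124

0.124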